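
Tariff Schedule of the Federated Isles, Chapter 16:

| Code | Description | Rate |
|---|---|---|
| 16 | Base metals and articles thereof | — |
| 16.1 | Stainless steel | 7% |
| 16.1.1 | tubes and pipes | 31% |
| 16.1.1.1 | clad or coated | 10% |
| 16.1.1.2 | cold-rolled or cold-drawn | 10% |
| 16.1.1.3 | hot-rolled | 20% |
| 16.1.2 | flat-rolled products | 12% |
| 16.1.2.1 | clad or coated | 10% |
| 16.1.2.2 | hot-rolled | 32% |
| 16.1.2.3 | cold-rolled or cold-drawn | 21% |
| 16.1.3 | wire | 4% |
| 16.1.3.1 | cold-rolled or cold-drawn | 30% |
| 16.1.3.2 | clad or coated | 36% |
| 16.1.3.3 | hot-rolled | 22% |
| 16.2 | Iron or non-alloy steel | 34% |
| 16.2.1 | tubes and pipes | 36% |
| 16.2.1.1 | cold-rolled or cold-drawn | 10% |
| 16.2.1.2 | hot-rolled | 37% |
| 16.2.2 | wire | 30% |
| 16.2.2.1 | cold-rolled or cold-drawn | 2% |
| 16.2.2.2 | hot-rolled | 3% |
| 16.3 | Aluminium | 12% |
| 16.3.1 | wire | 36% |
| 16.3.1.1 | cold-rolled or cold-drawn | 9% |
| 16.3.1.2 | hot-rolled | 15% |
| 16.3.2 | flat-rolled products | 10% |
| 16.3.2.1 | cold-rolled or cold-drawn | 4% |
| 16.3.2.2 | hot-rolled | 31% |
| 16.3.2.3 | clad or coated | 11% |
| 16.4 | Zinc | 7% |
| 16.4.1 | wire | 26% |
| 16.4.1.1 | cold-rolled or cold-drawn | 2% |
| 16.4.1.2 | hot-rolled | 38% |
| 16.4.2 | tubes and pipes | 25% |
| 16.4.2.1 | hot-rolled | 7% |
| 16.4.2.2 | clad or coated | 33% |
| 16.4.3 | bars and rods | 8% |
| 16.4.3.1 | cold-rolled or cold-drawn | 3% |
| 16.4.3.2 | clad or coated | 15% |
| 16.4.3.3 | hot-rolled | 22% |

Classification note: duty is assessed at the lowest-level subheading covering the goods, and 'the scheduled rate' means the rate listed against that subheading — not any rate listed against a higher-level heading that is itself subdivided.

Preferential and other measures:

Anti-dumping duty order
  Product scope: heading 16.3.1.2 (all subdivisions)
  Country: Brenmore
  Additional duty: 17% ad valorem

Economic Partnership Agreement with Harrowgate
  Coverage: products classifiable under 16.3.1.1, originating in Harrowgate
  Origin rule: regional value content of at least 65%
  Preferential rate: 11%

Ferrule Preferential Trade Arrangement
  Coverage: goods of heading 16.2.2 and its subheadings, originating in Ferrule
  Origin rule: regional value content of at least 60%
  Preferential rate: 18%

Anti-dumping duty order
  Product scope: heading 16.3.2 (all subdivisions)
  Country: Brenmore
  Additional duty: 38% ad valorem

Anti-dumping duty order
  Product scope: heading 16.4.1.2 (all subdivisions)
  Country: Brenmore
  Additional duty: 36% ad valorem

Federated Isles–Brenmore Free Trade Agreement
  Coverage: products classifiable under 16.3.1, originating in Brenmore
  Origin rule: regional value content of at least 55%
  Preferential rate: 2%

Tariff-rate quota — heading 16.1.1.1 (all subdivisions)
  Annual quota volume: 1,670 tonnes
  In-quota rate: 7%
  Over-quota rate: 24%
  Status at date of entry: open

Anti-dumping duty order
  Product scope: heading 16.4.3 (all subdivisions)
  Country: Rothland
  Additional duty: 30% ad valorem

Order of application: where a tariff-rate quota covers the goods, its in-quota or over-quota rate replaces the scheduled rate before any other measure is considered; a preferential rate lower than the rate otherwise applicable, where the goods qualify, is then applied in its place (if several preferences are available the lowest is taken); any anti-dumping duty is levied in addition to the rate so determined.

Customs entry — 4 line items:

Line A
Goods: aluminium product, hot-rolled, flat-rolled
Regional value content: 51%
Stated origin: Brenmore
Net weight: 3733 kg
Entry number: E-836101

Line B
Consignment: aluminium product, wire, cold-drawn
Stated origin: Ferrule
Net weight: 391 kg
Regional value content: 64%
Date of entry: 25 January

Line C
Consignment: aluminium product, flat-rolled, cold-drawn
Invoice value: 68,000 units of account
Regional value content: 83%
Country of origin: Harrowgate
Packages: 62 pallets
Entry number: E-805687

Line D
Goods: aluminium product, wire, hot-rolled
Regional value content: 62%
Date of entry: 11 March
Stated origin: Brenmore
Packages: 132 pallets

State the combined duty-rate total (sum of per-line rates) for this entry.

101%

Line A: aluminium → 16.3; flat-rolled → 16.3.2; hot-rolled → 16.3.2.2. Scheduled 31%. Brenmore agreement on 16.3.1: 16.3.2.2 not covered; anti-dumping (Brenmore, 16.3.2): +38%; total 31% + 38% = 69%. → 69%.
Line B: aluminium → 16.3; wire → 16.3.1; cold-drawn → 16.3.1.1. Scheduled 9%. Ferrule agreement on 16.2.2: 16.3.1.1 not covered. → 9%.
Line C: aluminium → 16.3; flat-rolled → 16.3.2; cold-drawn → 16.3.2.1. Scheduled 4%. Harrowgate agreement on 16.3.1.1: 16.3.2.1 not covered. → 4%.
Line D: aluminium → 16.3; wire → 16.3.1; hot-rolled → 16.3.1.2. Scheduled 15%. Brenmore agreement on 16.3.1: RVC ≥ 55% → 2% available; preferential 2%; anti-dumping (Brenmore, 16.3.1.2): +17%; total 2% + 17% = 19%. → 19%.
Sum: 69% + 9% + 4% + 19% = 101%.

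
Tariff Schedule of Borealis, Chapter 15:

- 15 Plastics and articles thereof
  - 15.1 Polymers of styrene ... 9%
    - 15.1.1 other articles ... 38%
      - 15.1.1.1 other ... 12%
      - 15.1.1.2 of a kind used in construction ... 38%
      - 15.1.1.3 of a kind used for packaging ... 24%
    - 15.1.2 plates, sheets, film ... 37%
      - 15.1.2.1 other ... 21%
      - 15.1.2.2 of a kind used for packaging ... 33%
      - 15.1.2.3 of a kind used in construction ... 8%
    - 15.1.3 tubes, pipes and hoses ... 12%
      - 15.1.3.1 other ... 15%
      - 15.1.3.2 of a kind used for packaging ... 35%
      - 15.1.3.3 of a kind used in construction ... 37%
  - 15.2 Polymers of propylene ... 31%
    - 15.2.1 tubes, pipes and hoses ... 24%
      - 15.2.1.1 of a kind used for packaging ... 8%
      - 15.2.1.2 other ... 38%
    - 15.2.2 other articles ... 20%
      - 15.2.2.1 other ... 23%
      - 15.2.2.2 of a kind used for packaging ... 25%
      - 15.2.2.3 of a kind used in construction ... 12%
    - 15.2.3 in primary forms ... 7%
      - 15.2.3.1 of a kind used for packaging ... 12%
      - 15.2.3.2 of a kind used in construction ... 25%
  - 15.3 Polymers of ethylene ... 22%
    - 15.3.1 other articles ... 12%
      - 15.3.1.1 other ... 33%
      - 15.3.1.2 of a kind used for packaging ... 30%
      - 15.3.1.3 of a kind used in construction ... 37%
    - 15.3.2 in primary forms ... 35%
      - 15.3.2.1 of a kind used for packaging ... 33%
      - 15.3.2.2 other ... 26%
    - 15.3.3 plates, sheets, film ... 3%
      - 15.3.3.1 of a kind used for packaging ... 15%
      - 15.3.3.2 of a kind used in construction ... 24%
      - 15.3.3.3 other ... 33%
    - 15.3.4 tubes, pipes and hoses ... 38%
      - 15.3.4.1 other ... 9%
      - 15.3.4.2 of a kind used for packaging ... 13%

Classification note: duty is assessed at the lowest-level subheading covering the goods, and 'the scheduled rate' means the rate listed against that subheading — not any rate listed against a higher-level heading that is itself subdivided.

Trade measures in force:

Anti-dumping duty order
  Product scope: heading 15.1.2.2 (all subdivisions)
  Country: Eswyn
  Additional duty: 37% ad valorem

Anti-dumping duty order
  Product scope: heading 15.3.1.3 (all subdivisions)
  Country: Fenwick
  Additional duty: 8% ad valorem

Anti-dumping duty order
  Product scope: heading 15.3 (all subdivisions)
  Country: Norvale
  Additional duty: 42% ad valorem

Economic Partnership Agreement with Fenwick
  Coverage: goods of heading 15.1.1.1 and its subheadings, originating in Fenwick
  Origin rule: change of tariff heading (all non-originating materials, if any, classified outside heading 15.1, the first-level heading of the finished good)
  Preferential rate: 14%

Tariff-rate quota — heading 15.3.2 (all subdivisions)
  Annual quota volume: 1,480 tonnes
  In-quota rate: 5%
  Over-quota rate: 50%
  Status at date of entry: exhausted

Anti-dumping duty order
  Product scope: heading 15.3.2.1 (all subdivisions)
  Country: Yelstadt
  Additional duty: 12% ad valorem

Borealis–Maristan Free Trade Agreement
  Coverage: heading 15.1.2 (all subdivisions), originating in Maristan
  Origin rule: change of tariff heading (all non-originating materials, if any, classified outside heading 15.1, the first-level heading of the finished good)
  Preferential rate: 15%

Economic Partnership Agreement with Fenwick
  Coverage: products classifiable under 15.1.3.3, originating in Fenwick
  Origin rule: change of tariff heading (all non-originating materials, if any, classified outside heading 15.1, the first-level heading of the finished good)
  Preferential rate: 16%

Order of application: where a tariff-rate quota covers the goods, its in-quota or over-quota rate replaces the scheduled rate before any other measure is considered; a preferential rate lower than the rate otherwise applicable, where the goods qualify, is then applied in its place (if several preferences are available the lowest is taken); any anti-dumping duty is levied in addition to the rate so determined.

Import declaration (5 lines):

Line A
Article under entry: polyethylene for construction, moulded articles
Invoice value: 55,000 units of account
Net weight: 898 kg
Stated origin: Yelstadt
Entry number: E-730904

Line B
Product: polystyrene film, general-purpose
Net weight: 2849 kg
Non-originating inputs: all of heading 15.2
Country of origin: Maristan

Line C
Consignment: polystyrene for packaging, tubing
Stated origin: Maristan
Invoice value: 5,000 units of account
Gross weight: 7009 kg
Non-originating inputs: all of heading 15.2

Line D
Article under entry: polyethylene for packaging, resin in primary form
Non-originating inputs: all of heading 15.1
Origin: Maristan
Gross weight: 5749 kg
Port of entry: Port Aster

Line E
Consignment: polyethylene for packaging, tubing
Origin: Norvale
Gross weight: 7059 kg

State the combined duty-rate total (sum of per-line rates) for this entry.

192%

Line A: polyethylene → 15.3; moulded articles → 15.3.1; for construction → 15.3.1.3. Scheduled 37%. No special measure applies. → 37%.
Line B: polystyrene → 15.1; film → 15.1.2; general-purpose → 15.1.2.1. Scheduled 21%. Maristan agreement on 15.1.2: CTH met → 15% available; preferential 15%. → 15%.
Line C: polystyrene → 15.1; tubing → 15.1.3; for packaging → 15.1.3.2. Scheduled 35%. Maristan agreement on 15.1.2: 15.1.3.2 not covered. → 35%.
Line D: polyethylene → 15.3; resin in primary form → 15.3.2; for packaging → 15.3.2.1. Scheduled 33%. quota on 15.3.2 exhausted → over-quota 50%; Maristan agreement on 15.1.2: 15.3.2.1 not covered. → 50%.
Line E: polyethylene → 15.3; tubing → 15.3.4; for packaging → 15.3.4.2. Scheduled 13%. anti-dumping (Norvale, 15.3): +42%; total 13% + 42% = 55%. → 55%.
Sum: 37% + 15% + 35% + 50% + 55% = 192%.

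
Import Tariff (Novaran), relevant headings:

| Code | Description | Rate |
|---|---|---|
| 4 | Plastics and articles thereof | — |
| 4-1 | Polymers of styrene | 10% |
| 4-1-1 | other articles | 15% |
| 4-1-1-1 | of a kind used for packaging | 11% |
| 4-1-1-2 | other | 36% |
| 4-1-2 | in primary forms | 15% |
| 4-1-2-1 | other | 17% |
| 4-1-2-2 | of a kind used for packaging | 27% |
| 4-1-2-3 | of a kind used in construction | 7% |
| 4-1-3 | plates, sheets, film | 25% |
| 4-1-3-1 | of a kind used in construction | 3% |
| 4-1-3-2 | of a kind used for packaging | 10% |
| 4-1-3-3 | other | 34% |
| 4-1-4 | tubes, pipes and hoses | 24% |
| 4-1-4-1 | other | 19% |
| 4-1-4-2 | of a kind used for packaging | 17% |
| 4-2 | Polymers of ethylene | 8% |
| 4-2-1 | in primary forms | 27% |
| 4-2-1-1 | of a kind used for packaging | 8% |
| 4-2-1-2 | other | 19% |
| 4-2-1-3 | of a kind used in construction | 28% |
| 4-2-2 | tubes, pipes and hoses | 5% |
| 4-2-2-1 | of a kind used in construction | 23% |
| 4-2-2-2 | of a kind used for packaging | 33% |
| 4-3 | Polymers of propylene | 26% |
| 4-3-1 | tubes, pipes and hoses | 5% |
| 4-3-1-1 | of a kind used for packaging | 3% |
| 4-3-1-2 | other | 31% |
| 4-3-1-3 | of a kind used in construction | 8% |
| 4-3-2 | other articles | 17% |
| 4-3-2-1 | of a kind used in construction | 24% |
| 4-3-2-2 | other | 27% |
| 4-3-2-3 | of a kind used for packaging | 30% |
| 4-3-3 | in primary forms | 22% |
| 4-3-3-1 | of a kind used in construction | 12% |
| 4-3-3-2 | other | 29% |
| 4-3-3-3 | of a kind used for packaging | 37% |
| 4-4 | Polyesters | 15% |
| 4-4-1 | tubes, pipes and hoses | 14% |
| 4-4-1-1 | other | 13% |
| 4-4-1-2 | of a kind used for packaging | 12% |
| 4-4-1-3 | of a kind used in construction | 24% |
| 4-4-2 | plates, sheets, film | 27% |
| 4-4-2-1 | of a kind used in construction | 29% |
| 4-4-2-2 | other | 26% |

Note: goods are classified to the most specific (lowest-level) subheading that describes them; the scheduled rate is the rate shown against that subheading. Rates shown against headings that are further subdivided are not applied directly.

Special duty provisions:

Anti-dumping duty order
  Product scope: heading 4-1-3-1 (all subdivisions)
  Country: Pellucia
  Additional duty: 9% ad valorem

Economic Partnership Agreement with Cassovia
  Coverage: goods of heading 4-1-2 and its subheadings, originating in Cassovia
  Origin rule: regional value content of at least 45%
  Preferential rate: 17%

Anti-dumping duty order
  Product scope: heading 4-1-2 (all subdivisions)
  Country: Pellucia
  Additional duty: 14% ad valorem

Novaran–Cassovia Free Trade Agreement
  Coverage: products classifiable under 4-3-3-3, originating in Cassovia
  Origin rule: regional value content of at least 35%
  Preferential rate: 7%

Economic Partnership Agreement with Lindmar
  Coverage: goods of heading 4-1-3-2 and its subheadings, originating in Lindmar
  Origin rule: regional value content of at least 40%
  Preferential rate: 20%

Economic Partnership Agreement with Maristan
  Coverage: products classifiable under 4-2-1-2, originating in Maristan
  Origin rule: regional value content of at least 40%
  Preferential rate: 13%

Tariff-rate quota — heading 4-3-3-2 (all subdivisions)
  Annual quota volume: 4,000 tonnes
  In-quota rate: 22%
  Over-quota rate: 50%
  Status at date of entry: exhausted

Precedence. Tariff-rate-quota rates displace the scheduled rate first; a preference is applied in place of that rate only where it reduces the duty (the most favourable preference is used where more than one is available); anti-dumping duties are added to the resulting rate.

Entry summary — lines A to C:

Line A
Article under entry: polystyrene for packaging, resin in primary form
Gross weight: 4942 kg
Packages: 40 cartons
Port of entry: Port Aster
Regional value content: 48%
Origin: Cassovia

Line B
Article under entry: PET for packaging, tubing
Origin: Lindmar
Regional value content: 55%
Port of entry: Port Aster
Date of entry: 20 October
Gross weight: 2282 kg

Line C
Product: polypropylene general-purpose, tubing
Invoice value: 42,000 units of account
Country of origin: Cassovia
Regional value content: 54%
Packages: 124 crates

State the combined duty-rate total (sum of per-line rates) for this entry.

60%

Line A: polystyrene → 4-1; resin in primary form → 4-1-2; for packaging → 4-1-2-2. Scheduled 27%. Cassovia agreement on 4-1-2: RVC ≥ 45% → 17% available; Cassovia agreement on 4-3-3-3: 4-1-2-2 not covered; preferential 17%. → 17%.
Line B: PET → 4-4; tubing → 4-4-1; for packaging → 4-4-1-2. Scheduled 12%. Lindmar agreement on 4-1-3-2: 4-4-1-2 not covered. → 12%.
Line C: polypropylene → 4-3; tubing → 4-3-1; general-purpose → 4-3-1-2. Scheduled 31%. Cassovia agreement on 4-1-2: 4-3-1-2 not covered; Cassovia agreement on 4-3-3-3: 4-3-1-2 not covered. → 31%.
Sum: 17% + 12% + 31% = 60%.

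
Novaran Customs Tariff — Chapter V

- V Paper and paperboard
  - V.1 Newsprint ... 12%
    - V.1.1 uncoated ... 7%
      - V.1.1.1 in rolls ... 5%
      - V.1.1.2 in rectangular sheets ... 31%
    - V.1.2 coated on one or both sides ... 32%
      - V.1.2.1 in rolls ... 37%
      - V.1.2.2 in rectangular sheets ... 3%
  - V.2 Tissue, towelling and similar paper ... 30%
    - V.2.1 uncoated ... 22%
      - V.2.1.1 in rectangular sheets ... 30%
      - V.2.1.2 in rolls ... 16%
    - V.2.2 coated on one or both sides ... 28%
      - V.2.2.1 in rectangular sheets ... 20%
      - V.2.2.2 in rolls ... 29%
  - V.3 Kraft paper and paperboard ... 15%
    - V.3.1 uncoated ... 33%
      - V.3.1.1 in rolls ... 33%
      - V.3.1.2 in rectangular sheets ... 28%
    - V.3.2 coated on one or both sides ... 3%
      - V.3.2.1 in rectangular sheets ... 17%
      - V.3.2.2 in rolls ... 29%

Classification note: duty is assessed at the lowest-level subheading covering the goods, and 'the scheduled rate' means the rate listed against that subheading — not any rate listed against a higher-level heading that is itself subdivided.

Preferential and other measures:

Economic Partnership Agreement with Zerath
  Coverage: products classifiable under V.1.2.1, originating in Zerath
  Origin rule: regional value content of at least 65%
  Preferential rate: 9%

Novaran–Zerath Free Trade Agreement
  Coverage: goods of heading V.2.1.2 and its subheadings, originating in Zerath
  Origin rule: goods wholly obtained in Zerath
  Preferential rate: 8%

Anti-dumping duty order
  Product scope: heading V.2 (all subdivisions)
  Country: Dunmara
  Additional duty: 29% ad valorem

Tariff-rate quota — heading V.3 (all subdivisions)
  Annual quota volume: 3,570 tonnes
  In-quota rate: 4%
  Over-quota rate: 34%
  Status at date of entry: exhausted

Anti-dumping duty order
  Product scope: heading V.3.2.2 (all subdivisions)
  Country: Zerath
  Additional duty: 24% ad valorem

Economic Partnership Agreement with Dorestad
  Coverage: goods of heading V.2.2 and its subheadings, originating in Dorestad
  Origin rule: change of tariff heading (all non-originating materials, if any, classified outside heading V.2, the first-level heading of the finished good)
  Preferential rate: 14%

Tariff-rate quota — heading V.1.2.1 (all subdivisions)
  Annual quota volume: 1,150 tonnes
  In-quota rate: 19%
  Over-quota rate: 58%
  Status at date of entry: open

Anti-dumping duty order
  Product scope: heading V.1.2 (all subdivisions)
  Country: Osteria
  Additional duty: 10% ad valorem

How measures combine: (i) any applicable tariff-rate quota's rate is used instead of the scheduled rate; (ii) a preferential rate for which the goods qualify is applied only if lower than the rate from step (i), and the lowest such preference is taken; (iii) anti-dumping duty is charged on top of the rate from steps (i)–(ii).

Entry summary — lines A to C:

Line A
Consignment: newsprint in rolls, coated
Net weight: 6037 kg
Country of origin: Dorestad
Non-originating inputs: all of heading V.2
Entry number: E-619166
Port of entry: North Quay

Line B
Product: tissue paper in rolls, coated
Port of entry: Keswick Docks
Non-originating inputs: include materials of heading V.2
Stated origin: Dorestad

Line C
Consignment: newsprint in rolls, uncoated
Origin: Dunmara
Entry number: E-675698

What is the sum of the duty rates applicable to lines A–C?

Line A: newsprint → V.1; coated → V.1.2; in rolls → V.1.2.1. Scheduled 37%. quota on V.1.2.1 open → in-quota 19%; Dorestad agreement on V.2.2: V.1.2.1 not covered. → 19%.
Line B: tissue paper → V.2; coated → V.2.2; in rolls → V.2.2.2. Scheduled 29%. Dorestad agreement on V.2.2: CTH not met. → 29%.
Line C: newsprint → V.1; uncoated → V.1.1; in rolls → V.1.1.1. Scheduled 5%. No special measure applies. → 5%.
Sum: 19% + 29% + 5% = 53%.

53%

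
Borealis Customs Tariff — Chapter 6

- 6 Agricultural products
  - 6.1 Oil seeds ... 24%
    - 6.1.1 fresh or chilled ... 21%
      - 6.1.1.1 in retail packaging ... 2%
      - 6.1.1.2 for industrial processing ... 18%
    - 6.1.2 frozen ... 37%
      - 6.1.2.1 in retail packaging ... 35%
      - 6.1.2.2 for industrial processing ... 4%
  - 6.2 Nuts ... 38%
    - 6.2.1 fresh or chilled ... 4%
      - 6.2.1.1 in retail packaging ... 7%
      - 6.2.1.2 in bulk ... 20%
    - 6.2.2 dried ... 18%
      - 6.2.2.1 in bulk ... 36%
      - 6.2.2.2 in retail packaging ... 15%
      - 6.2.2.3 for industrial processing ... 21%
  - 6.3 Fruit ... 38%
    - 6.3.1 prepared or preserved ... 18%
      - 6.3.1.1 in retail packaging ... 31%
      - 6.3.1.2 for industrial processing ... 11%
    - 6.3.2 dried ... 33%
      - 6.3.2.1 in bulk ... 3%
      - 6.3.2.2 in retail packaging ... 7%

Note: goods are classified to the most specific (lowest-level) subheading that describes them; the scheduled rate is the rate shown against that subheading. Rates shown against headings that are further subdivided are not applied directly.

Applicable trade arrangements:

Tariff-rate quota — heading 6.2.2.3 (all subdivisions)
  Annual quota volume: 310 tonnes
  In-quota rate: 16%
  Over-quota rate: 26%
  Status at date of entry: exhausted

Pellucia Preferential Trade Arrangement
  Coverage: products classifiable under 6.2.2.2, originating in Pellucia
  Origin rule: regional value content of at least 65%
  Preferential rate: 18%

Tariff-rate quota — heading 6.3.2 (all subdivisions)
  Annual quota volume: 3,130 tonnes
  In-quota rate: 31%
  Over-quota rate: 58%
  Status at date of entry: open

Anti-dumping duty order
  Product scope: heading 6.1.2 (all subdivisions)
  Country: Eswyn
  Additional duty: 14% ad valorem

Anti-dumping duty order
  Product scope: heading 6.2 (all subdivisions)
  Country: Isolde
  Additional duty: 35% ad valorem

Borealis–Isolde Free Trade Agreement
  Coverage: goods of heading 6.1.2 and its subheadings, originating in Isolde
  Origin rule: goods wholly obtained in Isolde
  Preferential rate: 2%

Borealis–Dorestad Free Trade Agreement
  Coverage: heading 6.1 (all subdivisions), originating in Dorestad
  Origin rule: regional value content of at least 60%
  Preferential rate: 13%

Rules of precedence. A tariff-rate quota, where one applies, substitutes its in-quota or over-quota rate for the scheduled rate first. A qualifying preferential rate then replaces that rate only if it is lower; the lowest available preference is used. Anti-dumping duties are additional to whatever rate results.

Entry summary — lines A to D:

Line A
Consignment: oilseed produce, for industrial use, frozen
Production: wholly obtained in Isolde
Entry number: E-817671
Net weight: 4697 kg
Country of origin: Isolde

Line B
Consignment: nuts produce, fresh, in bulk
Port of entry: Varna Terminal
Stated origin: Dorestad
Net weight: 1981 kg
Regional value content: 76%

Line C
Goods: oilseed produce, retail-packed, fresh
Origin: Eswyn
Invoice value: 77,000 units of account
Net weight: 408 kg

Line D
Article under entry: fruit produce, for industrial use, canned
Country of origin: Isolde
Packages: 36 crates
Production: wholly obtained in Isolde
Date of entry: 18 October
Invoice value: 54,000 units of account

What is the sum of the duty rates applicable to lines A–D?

Line A: oilseed → 6.1; frozen → 6.1.2; for industrial use → 6.1.2.2. Scheduled 4%. Isolde agreement on 6.1.2: wholly obtained → 2% available; preferential 2%. → 2%.
Line B: nuts → 6.2; fresh → 6.2.1; in bulk → 6.2.1.2. Scheduled 20%. Dorestad agreement on 6.1: 6.2.1.2 not covered. → 20%.
Line C: oilseed → 6.1; fresh → 6.1.1; retail-packed → 6.1.1.1. Scheduled 2%. No special measure applies. → 2%.
Line D: fruit → 6.3; canned → 6.3.1; for industrial use → 6.3.1.2. Scheduled 11%. Isolde agreement on 6.1.2: 6.3.1.2 not covered. → 11%.
Sum: 2% + 20% + 2% + 11% = 35%.

35%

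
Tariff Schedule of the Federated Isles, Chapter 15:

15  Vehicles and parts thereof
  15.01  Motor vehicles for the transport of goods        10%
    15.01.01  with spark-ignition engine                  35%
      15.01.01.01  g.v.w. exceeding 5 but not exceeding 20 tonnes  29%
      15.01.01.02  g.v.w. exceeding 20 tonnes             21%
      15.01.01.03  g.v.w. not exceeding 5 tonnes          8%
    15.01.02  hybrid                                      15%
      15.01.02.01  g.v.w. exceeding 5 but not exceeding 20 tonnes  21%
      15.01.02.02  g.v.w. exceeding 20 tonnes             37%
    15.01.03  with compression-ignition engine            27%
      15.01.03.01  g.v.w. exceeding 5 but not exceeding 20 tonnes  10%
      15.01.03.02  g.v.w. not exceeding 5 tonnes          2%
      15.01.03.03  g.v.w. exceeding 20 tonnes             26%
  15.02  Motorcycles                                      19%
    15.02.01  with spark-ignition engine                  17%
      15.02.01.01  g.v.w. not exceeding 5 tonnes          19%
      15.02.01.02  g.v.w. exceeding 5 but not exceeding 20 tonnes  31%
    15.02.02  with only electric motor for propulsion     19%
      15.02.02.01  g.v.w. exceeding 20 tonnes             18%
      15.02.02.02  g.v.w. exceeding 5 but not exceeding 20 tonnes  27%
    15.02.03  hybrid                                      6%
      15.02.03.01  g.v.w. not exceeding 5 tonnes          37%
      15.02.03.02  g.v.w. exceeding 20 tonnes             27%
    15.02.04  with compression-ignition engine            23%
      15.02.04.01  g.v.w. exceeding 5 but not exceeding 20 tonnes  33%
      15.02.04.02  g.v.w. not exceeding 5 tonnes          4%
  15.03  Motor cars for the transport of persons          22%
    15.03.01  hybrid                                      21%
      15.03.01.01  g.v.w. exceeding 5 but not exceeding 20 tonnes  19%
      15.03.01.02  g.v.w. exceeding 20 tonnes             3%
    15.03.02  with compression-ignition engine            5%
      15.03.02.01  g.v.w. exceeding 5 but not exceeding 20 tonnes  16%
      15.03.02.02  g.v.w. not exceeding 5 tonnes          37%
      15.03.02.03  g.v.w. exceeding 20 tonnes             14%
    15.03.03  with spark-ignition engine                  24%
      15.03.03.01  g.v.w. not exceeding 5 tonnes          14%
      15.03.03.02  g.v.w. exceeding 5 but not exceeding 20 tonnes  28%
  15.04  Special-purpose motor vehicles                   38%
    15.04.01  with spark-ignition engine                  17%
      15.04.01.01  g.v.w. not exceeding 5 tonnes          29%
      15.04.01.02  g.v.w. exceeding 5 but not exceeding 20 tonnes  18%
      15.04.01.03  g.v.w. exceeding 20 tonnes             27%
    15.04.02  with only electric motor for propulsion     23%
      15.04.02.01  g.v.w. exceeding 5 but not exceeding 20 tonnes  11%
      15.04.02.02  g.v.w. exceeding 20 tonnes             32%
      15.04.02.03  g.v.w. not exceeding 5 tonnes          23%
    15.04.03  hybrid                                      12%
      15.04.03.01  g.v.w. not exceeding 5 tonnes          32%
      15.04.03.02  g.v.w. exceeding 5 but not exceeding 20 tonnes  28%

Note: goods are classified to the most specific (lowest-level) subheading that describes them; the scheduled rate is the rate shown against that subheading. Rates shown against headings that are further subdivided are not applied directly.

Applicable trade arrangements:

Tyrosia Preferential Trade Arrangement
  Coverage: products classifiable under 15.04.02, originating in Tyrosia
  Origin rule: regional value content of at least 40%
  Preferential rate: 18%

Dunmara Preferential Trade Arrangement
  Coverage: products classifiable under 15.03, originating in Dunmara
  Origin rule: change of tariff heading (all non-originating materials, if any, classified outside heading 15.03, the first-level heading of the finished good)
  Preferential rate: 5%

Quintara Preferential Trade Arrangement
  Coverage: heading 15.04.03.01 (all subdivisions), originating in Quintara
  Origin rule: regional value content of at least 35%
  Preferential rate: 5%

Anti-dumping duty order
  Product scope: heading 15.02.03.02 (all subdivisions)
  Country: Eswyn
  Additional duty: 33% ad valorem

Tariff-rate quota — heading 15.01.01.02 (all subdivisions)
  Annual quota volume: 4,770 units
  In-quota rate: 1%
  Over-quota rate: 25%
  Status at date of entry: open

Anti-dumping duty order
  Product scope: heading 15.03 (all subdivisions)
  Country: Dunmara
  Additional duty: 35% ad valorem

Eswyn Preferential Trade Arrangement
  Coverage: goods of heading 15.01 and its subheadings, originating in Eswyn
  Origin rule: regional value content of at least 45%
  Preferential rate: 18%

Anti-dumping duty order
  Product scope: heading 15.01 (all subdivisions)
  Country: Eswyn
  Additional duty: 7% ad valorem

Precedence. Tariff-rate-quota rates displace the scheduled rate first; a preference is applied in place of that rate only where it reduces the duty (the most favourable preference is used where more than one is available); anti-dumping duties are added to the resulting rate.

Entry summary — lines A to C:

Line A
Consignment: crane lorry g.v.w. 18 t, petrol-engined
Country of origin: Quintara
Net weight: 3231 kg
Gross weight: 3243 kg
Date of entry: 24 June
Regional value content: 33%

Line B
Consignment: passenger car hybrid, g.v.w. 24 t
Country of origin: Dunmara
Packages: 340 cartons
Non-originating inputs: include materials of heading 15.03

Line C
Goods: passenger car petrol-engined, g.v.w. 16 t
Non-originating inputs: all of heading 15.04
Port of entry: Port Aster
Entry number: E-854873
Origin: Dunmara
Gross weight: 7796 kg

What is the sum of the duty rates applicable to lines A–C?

Line A: crane lorry → 15.04; petrol-engined → 15.04.01; g.v.w. 18 t → 15.04.01.02. Scheduled 18%. Quintara agreement on 15.04.03.01: 15.04.01.02 not covered. → 18%.
Line B: passenger car → 15.03; hybrid → 15.03.01; g.v.w. 24 t → 15.03.01.02. Scheduled 3%. Dunmara agreement on 15.03: CTH not met; anti-dumping (Dunmara, 15.03): +35%; total 3% + 35% = 38%. → 38%.
Line C: passenger car → 15.03; petrol-engined → 15.03.03; g.v.w. 16 t → 15.03.03.02. Scheduled 28%. Dunmara agreement on 15.03: CTH met → 5% available; preferential 5%; anti-dumping (Dunmara, 15.03): +35%; total 5% + 35% = 40%. → 40%.
Sum: 18% + 38% + 40% = 96%.

96%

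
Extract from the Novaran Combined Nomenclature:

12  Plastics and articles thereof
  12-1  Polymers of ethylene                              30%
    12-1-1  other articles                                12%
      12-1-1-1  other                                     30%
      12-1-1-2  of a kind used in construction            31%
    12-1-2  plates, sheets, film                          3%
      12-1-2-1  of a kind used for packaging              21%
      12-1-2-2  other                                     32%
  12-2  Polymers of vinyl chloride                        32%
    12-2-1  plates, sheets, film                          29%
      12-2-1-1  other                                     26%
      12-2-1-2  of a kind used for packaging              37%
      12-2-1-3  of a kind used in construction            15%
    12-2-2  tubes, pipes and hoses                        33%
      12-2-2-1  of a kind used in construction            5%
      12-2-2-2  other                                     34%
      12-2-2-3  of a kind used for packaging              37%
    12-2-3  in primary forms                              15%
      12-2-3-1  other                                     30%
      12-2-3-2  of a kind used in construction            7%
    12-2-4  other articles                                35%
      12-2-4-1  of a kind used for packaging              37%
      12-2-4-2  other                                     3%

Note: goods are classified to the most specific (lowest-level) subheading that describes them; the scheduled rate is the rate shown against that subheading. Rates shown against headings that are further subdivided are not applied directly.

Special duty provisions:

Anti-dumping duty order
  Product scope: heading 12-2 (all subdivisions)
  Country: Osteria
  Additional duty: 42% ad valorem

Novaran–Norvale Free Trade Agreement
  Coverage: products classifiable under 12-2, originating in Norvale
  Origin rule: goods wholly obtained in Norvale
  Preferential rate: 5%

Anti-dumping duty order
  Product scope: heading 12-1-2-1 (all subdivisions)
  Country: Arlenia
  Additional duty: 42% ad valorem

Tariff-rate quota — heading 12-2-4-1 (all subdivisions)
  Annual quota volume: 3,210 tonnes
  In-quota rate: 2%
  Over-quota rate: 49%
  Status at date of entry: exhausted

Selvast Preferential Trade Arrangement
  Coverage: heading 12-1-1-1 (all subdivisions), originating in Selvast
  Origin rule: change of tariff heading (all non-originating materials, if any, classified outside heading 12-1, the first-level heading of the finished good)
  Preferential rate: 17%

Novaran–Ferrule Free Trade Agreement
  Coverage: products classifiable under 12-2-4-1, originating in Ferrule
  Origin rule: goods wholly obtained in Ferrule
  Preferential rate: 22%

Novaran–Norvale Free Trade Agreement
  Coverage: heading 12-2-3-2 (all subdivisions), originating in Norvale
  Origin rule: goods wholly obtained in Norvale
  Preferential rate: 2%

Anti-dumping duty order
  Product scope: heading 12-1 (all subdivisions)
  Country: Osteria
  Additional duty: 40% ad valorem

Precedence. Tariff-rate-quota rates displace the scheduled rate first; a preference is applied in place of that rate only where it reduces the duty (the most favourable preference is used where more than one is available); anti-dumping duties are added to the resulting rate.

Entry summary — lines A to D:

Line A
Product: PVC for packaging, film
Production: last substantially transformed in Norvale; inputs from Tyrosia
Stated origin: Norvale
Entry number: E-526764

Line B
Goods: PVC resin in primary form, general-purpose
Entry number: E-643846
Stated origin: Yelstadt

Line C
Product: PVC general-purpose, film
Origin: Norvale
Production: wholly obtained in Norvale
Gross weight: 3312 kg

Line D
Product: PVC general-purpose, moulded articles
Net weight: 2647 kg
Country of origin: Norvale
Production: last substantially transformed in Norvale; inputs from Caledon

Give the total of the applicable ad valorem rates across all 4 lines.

Line A: PVC → 12-2; film → 12-2-1; for packaging → 12-2-1-2. Scheduled 37%. Norvale agreement on 12-2: not wholly obtained; Norvale agreement on 12-2-3-2: 12-2-1-2 not covered. → 37%.
Line B: PVC → 12-2; resin in primary form → 12-2-3; general-purpose → 12-2-3-1. Scheduled 30%. No special measure applies. → 30%.
Line C: PVC → 12-2; film → 12-2-1; general-purpose → 12-2-1-1. Scheduled 26%. Norvale agreement on 12-2: wholly obtained → 5% available; Norvale agreement on 12-2-3-2: 12-2-1-1 not covered; preferential 5%. → 5%.
Line D: PVC → 12-2; moulded articles → 12-2-4; general-purpose → 12-2-4-2. Scheduled 3%. Norvale agreement on 12-2: not wholly obtained; Norvale agreement on 12-2-3-2: 12-2-4-2 not covered. → 3%.
Sum: 37% + 30% + 5% + 3% = 75%.

75%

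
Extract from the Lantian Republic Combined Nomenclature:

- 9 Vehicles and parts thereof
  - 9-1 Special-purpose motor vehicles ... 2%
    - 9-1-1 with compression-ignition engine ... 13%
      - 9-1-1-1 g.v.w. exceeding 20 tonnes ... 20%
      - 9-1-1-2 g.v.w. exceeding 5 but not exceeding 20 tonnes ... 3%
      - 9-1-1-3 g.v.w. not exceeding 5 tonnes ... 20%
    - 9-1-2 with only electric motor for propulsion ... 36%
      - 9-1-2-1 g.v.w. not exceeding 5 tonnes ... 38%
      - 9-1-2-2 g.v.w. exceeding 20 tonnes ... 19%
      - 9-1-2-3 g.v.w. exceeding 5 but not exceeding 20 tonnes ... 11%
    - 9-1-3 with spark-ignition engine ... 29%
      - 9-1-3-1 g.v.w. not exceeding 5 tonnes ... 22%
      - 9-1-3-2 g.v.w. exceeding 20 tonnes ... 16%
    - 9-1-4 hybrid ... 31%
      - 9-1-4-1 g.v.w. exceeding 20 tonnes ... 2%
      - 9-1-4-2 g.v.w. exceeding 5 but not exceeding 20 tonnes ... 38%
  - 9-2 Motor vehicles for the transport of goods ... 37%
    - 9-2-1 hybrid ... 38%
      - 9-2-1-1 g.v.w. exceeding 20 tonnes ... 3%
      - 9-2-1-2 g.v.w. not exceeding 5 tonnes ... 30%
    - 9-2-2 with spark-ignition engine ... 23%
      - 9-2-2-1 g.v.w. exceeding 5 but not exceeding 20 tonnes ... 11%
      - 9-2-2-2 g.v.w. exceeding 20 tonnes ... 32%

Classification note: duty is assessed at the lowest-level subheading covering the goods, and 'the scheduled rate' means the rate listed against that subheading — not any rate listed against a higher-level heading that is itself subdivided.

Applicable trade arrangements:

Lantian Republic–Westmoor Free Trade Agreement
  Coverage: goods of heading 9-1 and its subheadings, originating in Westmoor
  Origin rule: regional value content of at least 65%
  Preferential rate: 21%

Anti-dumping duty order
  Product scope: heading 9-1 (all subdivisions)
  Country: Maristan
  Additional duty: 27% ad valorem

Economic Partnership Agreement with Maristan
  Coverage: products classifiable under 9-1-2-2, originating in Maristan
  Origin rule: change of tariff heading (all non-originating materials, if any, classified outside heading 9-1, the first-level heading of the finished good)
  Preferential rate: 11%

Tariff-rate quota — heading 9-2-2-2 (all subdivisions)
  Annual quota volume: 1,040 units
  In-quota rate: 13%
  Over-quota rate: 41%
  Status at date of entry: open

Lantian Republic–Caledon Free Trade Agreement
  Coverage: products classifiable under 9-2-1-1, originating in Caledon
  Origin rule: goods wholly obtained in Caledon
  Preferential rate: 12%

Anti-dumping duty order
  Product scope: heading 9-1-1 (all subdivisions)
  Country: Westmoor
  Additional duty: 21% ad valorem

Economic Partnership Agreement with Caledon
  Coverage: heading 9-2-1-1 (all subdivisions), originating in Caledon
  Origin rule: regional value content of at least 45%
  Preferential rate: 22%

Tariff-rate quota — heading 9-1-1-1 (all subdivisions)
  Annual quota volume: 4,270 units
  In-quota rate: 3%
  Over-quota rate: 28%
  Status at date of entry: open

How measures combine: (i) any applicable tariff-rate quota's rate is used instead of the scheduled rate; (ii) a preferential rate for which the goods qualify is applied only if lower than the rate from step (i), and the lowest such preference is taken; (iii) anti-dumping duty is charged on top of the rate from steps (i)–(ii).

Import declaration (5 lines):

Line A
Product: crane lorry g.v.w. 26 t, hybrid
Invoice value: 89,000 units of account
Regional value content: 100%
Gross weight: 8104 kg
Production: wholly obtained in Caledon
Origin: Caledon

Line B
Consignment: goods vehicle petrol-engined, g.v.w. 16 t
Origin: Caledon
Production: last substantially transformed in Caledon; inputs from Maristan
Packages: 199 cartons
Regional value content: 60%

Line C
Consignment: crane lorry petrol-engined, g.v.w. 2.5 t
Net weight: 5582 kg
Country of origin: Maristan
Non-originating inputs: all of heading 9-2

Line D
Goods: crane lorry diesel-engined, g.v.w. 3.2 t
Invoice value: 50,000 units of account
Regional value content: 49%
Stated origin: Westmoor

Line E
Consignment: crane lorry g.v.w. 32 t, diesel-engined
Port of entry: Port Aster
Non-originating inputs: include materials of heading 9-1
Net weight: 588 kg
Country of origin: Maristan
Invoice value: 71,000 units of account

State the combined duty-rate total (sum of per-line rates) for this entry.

Line A: crane lorry → 9-1; hybrid → 9-1-4; g.v.w. 26 t → 9-1-4-1. Scheduled 2%. Caledon agreement on 9-2-1-1: 9-1-4-1 not covered; Caledon agreement on 9-2-1-1: 9-1-4-1 not covered. → 2%.
Line B: goods vehicle → 9-2; petrol-engined → 9-2-2; g.v.w. 16 t → 9-2-2-1. Scheduled 11%. Caledon agreement on 9-2-1-1: 9-2-2-1 not covered; Caledon agreement on 9-2-1-1: 9-2-2-1 not covered. → 11%.
Line C: crane lorry → 9-1; petrol-engined → 9-1-3; g.v.w. 2.5 t → 9-1-3-1. Scheduled 22%. Maristan agreement on 9-1-2-2: 9-1-3-1 not covered; anti-dumping (Maristan, 9-1): +27%; total 22% + 27% = 49%. → 49%.
Line D: crane lorry → 9-1; diesel-engined → 9-1-1; g.v.w. 3.2 t → 9-1-1-3. Scheduled 20%. Westmoor agreement on 9-1: RVC < 65%; anti-dumping (Westmoor, 9-1-1): +21%; total 20% + 21% = 41%. → 41%.
Line E: crane lorry → 9-1; diesel-engined → 9-1-1; g.v.w. 32 t → 9-1-1-1. Scheduled 20%. quota on 9-1-1-1 open → in-quota 3%; Maristan agreement on 9-1-2-2: 9-1-1-1 not covered; anti-dumping (Maristan, 9-1): +27%; total 3% + 27% = 30%. → 30%.
Sum: 2% + 11% + 49% + 41% + 30% = 133%.

133%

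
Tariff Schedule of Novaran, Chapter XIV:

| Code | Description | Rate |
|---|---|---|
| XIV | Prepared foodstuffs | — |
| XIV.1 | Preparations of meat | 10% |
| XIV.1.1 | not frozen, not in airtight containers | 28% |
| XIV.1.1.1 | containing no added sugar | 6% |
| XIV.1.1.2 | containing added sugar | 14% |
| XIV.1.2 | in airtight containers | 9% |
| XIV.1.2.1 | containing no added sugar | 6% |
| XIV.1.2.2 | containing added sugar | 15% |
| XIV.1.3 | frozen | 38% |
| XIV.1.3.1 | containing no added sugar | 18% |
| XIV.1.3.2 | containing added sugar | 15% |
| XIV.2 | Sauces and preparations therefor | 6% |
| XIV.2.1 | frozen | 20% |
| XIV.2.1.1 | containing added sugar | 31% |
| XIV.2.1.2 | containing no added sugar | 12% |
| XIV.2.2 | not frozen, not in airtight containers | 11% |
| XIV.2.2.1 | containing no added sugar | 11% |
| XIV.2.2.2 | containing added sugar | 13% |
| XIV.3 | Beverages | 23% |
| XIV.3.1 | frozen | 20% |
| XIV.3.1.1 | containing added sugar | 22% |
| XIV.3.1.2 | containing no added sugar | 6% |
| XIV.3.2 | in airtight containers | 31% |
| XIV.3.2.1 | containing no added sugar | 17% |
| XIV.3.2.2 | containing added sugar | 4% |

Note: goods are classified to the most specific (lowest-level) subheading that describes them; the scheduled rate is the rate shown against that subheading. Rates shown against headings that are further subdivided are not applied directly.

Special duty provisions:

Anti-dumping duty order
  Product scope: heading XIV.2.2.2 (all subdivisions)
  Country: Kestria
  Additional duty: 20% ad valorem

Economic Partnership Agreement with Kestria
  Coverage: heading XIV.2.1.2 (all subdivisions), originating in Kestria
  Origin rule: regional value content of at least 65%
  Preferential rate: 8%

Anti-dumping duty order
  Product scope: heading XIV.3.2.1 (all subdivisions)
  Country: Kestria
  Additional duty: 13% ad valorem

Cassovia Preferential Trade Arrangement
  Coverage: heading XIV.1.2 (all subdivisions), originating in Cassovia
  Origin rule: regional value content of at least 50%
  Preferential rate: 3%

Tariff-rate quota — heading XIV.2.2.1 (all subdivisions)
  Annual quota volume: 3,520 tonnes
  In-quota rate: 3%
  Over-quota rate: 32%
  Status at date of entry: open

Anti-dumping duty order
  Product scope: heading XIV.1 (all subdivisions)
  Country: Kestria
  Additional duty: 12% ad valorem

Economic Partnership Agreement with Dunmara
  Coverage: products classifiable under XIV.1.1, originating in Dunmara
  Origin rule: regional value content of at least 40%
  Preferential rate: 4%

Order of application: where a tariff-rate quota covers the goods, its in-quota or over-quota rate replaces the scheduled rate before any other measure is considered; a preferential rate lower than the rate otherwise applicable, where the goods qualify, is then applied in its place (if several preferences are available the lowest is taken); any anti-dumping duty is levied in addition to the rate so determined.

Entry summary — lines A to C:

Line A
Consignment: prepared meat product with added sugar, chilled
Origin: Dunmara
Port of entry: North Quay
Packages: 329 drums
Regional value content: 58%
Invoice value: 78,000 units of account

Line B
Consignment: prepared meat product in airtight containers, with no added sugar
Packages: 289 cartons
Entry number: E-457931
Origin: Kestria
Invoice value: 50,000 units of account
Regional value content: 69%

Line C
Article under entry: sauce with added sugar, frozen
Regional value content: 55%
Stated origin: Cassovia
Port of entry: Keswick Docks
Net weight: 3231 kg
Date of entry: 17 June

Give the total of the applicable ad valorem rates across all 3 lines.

53%

Line A: prepared meat product → XIV.1; chilled → XIV.1.1; with added sugar → XIV.1.1.2. Scheduled 14%. Dunmara agreement on XIV.1.1: RVC ≥ 40% → 4% available; preferential 4%. → 4%.
Line B: prepared meat product → XIV.1; in airtight containers → XIV.1.2; with no added sugar → XIV.1.2.1. Scheduled 6%. Kestria agreement on XIV.2.1.2: XIV.1.2.1 not covered; anti-dumping (Kestria, XIV.1): +12%; total 6% + 12% = 18%. → 18%.
Line C: sauce → XIV.2; frozen → XIV.2.1; with added sugar → XIV.2.1.1. Scheduled 31%. Cassovia agreement on XIV.1.2: XIV.2.1.1 not covered. → 31%.
Sum: 4% + 18% + 31% = 53%.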